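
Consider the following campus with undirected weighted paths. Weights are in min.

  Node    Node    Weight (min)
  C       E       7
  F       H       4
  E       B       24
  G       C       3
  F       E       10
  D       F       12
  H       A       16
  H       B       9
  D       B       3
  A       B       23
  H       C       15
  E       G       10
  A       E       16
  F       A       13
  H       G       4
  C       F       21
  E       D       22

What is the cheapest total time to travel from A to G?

Running Dijkstra from A:
A: 0
F: 13  (via A)
E: 16  (via A)
H: 16  (via A)
G: 20  (via H)
Shortest route: A → H → G = 20 min.

20 min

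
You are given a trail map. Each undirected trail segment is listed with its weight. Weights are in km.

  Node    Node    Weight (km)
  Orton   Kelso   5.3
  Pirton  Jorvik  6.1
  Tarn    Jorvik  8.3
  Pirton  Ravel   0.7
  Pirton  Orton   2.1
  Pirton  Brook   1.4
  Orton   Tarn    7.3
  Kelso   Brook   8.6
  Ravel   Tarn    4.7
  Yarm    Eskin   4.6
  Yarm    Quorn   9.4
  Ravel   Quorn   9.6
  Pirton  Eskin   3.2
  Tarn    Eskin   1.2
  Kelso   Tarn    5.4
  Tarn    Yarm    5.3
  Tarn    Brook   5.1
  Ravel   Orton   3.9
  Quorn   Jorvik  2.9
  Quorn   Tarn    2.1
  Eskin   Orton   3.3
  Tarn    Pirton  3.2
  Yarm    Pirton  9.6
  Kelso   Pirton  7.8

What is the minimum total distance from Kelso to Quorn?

Compare a few routes:
Kelso–Pirton–Tarn–Quorn: 7.8+3.2+2.1 = 13.1
Kelso–Tarn–Quorn: 5.4+2.1 = 7.5
Kelso–Orton–Pirton–Tarn–Quorn: 5.3+2.1+3.2+2.1 = 12.7
Kelso–Orton–Eskin–Tarn–Quorn: 5.3+3.3+1.2+2.1 = 11.9
Cheapest is Kelso–Tarn–Quorn at 7.5 km.

7.5 km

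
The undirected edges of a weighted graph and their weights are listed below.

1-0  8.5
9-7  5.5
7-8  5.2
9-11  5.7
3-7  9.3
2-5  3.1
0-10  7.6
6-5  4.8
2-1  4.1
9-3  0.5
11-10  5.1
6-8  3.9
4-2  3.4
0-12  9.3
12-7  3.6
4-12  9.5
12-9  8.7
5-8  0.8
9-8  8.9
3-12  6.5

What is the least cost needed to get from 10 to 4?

23.6

Settle nodes by increasing distance from 10:
10: 0
11: 5.1  (via 10)
0: 7.6  (via 10)
9: 10.8  (via 11)
3: 11.3  (via 9)
1: 16.1  (via 0)
7: 16.3  (via 9)
12: 16.9  (via 0)
8: 19.7  (via 9)
2: 20.2  (via 1)
5: 20.5  (via 8)
4: 23.6  (via 2)
Shortest route: 10–0–1–2–4 = 23.6.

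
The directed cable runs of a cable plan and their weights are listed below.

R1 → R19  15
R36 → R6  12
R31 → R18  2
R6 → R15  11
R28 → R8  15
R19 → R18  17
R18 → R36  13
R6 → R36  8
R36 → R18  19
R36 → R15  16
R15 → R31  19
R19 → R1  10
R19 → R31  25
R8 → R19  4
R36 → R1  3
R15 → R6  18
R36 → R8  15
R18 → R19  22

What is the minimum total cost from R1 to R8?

Compare a few routes:
R1–R19–R18–R36–R8: 15+17+13+15 = 60
R1–R19–R31–R18–R36–R8: 15+25+2+13+15 = 70
The minimum is 60 via R1–R19–R18–R36–R8.

60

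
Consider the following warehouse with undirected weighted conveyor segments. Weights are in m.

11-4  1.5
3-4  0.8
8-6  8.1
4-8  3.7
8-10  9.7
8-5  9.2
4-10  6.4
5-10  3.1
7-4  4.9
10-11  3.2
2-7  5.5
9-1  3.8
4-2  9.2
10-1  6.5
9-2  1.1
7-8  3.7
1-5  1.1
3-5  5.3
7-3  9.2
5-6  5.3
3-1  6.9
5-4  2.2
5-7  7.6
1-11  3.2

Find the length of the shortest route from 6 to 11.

Compare a few routes:
6–5–4–11: 5.3+2.2+1.5 = 9
6–5–1–11: 5.3+1.1+3.2 = 9.6
Cheapest is 6–5–4–11 at 9 m.

9 m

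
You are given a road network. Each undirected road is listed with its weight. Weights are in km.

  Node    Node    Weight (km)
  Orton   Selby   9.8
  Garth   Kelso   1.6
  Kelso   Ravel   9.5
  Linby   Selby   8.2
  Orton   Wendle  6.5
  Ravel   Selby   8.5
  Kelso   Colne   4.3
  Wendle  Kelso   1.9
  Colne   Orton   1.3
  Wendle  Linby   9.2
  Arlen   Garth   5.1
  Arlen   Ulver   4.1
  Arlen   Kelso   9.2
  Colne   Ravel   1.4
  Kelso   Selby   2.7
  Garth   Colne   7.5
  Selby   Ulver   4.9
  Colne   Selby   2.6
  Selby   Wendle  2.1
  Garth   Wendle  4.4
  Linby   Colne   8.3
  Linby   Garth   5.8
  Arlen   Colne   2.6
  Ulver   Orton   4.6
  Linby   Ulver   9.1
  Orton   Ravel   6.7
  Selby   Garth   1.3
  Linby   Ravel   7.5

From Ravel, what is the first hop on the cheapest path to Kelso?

Candidate routes:
Ravel - Colne - Selby - Kelso: 1.4+2.6+2.7 = 6.7
Ravel - Colne - Selby - Garth - Kelso: 1.4+2.6+1.3+1.6 = 6.9
Ravel - Colne - Kelso: 1.4+4.3 = 5.7
The minimum is 5.7 km via Ravel - Colne - Kelso.
So from Ravel the first move is to Colne.

Colne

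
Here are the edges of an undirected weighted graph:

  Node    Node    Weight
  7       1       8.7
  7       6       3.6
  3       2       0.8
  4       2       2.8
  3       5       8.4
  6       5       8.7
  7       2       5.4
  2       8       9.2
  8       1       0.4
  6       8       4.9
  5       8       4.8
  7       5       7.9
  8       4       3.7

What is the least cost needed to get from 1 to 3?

Shortest distances from 1:
1: 0
8: 0.4  (via 1)
4: 4.1  (via 8)
5: 5.2  (via 8)
6: 5.3  (via 8)
2: 6.9  (via 4)
3: 7.7  (via 2)
Shortest route: 1–8–4–2–3 = 7.7.

7.7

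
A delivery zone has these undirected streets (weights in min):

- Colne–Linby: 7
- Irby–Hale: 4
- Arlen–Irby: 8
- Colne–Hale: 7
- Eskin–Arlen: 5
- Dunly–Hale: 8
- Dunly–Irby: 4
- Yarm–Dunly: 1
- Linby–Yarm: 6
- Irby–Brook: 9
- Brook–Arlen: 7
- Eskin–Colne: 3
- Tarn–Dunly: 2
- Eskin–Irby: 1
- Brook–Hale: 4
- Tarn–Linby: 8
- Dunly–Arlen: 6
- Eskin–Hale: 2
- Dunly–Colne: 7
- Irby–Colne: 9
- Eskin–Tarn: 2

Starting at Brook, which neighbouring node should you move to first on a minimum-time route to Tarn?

Hale

Candidate routes:
Brook–Hale–Eskin–Tarn: 4+2+2 = 8
Brook–Irby–Eskin–Tarn: 9+1+2 = 12
Brook–Hale–Eskin–Irby–Dunly–Tarn: 4+2+1+4+2 = 13
Brook–Hale–Irby–Eskin–Tarn: 4+4+1+2 = 11
The minimum is 8 min via Brook–Hale–Eskin–Tarn.
So from Brook the first move is to Hale.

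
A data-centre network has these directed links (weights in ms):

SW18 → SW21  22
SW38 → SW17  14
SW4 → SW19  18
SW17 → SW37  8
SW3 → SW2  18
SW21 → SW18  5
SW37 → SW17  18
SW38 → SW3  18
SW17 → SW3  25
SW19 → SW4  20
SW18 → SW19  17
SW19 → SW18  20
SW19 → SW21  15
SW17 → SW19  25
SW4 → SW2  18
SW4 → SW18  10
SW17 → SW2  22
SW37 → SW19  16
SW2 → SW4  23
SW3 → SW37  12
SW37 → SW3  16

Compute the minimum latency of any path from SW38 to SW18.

Running Dijkstra from SW38:
SW38: 0
SW17: 14  (via SW38)
SW3: 18  (via SW38)
SW37: 22  (via SW17)
SW2: 36  (via SW17)
SW19: 38  (via SW37)
SW21: 53  (via SW19)
SW4: 58  (via SW19)
SW18: 58  (via SW19)
Shortest route: SW38 → SW17 → SW37 → SW19 → SW18 = 58 ms.

58 ms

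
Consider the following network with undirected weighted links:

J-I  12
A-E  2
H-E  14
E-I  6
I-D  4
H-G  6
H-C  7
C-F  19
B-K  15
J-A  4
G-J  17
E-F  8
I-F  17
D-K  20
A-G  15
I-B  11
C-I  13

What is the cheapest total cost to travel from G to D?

27

Compare a few routes:
G → A → E → I → D: 15+2+6+4 = 27
G → J → A → E → I → D: 17+4+2+6+4 = 33
G → H → C → I → D: 6+7+13+4 = 30
G → H → E → I → D: 6+14+6+4 = 30
Cheapest is G → A → E → I → D at 27.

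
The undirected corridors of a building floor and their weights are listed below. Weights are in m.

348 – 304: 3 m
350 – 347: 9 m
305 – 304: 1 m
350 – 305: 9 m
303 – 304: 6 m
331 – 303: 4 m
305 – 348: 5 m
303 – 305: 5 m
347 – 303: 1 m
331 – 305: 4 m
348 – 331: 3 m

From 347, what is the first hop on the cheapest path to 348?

303

Candidate routes:
347 → 303 → 331 → 348: 1+4+3 = 8
347 → 303 → 305 → 304 → 348: 1+5+1+3 = 10
347 → 303 → 304 → 348: 1+6+3 = 10
Cheapest is 347 → 303 → 331 → 348 at 8 m.
So from 347 the first move is to 303.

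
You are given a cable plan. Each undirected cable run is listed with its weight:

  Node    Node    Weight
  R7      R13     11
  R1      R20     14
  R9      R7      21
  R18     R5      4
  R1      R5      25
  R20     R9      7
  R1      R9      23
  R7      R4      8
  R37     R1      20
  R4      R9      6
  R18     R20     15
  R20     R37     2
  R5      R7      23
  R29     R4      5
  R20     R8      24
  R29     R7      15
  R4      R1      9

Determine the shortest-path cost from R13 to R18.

Enumerating some paths:
R13–R7–R9–R20–R18: 11+21+7+15 = 54
R13–R7–R4–R1–R5–R18: 11+8+9+25+4 = 57
R13–R7–R5–R18: 11+23+4 = 38
R13–R7–R4–R9–R20–R18: 11+8+6+7+15 = 47
The minimum is 38 via R13–R7–R5–R18.

38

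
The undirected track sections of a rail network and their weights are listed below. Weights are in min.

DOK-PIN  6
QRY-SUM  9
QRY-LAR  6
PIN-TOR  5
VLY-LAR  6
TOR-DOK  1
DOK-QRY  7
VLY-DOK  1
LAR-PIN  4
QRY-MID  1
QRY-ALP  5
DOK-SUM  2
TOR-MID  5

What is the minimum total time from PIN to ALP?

15 min

Compare a few routes:
PIN - LAR - QRY - ALP: 4+6+5 = 15
PIN - TOR - DOK - QRY - ALP: 5+1+7+5 = 18
PIN - TOR - MID - QRY - ALP: 5+5+1+5 = 16
Cheapest is PIN - LAR - QRY - ALP at 15 min.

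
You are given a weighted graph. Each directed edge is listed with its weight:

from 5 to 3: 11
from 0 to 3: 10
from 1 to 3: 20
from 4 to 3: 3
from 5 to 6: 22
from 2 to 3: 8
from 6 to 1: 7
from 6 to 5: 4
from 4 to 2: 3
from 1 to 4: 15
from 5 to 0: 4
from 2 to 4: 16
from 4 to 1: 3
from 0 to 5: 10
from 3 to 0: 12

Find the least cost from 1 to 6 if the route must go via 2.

70

Best 1 to 2: 1 → 4 → 2 costing 18
Shortest 2→6: 2 → 3 → 0 → 5 → 6 = 52
Total via 2: 18 + 52 = 70.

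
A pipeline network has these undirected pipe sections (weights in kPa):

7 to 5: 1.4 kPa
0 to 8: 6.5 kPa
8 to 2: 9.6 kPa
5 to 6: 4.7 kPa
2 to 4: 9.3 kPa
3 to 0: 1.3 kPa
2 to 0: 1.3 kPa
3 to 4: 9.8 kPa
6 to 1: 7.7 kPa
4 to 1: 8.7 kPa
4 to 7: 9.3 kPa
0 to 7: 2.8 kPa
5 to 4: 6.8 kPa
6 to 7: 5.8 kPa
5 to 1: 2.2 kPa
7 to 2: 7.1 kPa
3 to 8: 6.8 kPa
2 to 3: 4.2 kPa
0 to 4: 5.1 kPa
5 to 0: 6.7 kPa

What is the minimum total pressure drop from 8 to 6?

15.1 kPa

Candidate routes:
8–0–7–5–6: 6.5+2.8+1.4+4.7 = 15.4
8–3–0–7–6: 6.8+1.3+2.8+5.8 = 16.7
8–0–7–6: 6.5+2.8+5.8 = 15.1
The minimum is 15.1 kPa via 8–0–7–6.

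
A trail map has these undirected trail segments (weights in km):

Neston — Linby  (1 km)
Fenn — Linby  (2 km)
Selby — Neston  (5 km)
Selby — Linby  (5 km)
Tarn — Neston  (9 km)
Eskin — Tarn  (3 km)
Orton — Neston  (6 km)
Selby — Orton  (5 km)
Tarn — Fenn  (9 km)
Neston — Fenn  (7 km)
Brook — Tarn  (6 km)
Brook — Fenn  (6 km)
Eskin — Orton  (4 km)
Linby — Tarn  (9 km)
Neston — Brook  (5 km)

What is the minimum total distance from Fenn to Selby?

7 km

Compare a few routes:
Fenn–Neston–Linby–Selby: 7+1+5 = 13
Fenn–Neston–Selby: 7+5 = 12
Fenn–Linby–Neston–Selby: 2+1+5 = 8
Fenn–Linby–Selby: 2+5 = 7
Cheapest is Fenn–Linby–Selby at 7 km.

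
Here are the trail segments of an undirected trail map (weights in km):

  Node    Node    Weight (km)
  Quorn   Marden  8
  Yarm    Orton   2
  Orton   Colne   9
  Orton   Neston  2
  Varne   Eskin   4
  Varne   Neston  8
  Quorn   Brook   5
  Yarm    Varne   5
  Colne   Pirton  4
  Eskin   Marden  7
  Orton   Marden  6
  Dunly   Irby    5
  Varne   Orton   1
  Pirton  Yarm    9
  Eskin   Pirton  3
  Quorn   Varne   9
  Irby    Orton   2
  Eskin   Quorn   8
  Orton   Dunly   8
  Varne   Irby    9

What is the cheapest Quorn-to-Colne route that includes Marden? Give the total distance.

Shortest Quorn→Marden: Quorn–Marden = 8
Best Marden to Colne: Marden–Eskin–Pirton–Colne costing 14
Total via Marden: 8 + 14 = 22 km.

22 km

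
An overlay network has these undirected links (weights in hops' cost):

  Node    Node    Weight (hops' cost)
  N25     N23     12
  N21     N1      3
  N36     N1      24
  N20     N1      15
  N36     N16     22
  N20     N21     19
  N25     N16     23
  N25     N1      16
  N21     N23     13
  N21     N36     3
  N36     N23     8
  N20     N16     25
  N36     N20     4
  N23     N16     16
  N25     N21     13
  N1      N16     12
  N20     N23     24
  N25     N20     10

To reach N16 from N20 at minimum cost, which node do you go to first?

N36

Enumerating some paths:
N20 → N16: 25 = 25
N20 → N36 → N21 → N1 → N16: 4+3+3+12 = 22
N20 → N36 → N16: 4+22 = 26
The minimum is 22 hops' cost via N20 → N36 → N21 → N1 → N16.
So from N20 the first move is to N36.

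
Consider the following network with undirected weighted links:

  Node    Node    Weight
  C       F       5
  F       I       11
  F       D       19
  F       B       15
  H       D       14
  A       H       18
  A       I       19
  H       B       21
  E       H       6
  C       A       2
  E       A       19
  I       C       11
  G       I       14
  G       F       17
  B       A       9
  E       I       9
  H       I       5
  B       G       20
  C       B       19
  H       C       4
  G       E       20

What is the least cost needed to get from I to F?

11

Settle nodes by increasing distance from I:
I: 0
H: 5  (via I)
C: 9  (via H)
E: 9  (via I)
A: 11  (via C)
F: 11  (via I)
Shortest route: I–F = 11.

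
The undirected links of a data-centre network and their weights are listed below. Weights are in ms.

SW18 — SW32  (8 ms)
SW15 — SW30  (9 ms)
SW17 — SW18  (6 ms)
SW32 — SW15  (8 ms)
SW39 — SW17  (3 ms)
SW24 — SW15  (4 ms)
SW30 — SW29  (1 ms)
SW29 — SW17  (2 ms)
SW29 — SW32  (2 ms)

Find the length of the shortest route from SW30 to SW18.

Shortest distances from SW30:
SW30: 0
SW29: 1  (via SW30)
SW32: 3  (via SW29)
SW17: 3  (via SW29)
SW39: 6  (via SW17)
SW18: 9  (via SW17)
Shortest route: SW30 → SW29 → SW17 → SW18 = 9 ms.

9 ms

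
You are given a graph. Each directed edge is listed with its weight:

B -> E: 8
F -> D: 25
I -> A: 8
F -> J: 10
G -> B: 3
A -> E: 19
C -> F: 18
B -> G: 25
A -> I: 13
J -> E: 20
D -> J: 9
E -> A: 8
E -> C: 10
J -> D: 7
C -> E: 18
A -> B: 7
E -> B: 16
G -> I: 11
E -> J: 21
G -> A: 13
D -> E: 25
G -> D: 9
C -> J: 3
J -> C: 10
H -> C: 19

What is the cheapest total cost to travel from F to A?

38

Compare a few routes:
F → D → E → A: 25+25+8 = 58
F → J → D → E → A: 10+7+25+8 = 50
F → J → E → A: 10+20+8 = 38
F → J → C → E → A: 10+10+18+8 = 46
Cheapest is F → J → E → A at 38.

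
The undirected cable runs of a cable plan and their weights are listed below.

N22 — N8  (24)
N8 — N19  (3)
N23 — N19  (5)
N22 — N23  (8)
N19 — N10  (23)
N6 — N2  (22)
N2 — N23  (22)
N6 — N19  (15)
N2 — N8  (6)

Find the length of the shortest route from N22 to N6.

Compare a few routes:
N22–N23–N19–N6: 8+5+15 = 28
N22–N8–N19–N6: 24+3+15 = 42
N22–N23–N19–N8–N2–N6: 8+5+3+6+22 = 44
The minimum is 28 via N22–N23–N19–N6.

28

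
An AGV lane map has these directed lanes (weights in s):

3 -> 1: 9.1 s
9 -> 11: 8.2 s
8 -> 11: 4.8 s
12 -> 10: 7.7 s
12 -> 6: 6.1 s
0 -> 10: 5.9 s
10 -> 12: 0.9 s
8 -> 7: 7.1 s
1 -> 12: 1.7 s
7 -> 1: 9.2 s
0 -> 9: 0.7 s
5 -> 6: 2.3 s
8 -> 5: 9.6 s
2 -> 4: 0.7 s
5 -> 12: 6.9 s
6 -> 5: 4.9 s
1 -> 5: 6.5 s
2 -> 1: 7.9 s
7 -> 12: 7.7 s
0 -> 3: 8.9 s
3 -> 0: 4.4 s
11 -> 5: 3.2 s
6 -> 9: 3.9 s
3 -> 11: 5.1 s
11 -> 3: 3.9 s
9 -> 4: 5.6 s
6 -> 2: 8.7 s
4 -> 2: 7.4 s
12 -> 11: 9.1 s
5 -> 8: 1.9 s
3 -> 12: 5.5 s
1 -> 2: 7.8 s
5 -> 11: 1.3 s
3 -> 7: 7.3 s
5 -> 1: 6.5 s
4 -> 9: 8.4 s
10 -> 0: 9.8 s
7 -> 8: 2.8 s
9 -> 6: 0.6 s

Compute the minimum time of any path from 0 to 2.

10 s

Enumerating some paths:
0 → 9 → 4 → 2: 0.7+5.6+7.4 = 13.7
0 → 9 → 6 → 2: 0.7+0.6+8.7 = 10
0 → 9 → 6 → 5 → 1 → 2: 0.7+0.6+4.9+6.5+7.8 = 20.5
0 → 10 → 12 → 6 → 2: 5.9+0.9+6.1+8.7 = 21.6
Cheapest is 0 → 9 → 6 → 2 at 10 s.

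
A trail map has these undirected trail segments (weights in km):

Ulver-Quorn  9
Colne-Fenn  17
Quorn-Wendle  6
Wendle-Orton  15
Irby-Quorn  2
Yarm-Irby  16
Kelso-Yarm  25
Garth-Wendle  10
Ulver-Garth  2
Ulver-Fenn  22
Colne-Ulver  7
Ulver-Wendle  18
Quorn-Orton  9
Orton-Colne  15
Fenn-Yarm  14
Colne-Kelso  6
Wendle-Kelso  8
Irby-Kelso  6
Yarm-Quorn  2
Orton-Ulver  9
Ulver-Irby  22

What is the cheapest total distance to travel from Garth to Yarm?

13 km

Settle nodes by increasing distance from Garth:
Garth: 0
Ulver: 2  (via Garth)
Colne: 9  (via Ulver)
Wendle: 10  (via Garth)
Quorn: 11  (via Ulver)
Orton: 11  (via Ulver)
Yarm: 13  (via Quorn)
Shortest route: Garth–Ulver–Quorn–Yarm = 13 km.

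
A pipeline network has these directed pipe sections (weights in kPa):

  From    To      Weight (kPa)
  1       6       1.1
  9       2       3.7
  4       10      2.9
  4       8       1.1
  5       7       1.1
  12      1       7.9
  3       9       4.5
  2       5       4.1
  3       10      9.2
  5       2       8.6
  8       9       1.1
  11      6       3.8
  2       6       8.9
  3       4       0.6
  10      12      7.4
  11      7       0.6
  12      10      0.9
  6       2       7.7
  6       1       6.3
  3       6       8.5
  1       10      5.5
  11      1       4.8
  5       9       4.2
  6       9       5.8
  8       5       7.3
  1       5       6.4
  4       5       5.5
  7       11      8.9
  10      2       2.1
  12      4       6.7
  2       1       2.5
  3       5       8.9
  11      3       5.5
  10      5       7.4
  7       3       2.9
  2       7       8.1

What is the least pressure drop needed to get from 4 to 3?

9.5 kPa

Shortest distances from 4:
4: 0
8: 1.1  (via 4)
9: 2.2  (via 8)
10: 2.9  (via 4)
2: 5  (via 10)
5: 5.5  (via 4)
7: 6.6  (via 5)
1: 7.5  (via 2)
6: 8.6  (via 1)
3: 9.5  (via 7)
Shortest route: 4 → 5 → 7 → 3 = 9.5 kPa.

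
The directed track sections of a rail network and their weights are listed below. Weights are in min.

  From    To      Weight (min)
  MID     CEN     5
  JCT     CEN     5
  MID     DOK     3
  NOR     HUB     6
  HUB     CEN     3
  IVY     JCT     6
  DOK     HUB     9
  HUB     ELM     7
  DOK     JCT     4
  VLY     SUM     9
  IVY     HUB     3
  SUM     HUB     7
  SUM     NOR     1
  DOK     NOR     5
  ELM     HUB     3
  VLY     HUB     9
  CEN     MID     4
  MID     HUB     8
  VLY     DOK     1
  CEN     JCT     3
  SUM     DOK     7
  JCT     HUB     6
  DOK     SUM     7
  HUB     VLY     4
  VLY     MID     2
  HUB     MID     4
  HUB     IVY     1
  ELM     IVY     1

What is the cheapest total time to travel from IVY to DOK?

8 min

Candidate routes:
IVY–HUB–VLY–DOK: 3+4+1 = 8
IVY–HUB–MID–DOK: 3+4+3 = 10
Cheapest is IVY–HUB–VLY–DOK at 8 min.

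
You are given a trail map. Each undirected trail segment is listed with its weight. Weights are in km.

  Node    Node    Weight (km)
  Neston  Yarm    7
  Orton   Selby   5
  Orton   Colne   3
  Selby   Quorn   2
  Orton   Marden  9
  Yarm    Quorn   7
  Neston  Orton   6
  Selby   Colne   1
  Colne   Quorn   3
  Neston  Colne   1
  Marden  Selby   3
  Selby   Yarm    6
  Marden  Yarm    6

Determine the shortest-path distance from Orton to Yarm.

Settle nodes by increasing distance from Orton:
Orton: 0
Colne: 3  (via Orton)
Neston: 4  (via Colne)
Selby: 4  (via Colne)
Quorn: 6  (via Colne)
Marden: 7  (via Selby)
Yarm: 10  (via Selby)
Shortest route: Orton → Colne → Selby → Yarm = 10 km.

10 km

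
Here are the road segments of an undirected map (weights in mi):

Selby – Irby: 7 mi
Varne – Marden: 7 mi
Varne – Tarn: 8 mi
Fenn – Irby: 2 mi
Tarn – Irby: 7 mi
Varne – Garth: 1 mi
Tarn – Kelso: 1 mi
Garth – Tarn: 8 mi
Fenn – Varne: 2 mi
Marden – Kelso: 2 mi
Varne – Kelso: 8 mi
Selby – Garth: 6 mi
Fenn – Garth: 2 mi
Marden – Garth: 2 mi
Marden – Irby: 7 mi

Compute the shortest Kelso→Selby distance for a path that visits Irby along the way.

15 mi

Best Kelso to Irby: Kelso–Tarn–Irby costing 8
Best Irby to Selby: Irby–Selby costing 7
Total via Irby: 8 + 7 = 15 mi.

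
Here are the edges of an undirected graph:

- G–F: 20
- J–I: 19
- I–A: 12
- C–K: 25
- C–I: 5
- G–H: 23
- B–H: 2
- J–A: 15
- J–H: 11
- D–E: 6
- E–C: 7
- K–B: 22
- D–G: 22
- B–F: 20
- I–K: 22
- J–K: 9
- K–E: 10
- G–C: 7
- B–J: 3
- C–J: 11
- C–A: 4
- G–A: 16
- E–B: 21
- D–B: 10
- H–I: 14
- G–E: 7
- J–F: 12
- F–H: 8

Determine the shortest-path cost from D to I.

Compare a few routes:
D–E–C–I: 6+7+5 = 18
D–E–G–C–I: 6+7+7+5 = 25
The minimum is 18 via D–E–C–I.

18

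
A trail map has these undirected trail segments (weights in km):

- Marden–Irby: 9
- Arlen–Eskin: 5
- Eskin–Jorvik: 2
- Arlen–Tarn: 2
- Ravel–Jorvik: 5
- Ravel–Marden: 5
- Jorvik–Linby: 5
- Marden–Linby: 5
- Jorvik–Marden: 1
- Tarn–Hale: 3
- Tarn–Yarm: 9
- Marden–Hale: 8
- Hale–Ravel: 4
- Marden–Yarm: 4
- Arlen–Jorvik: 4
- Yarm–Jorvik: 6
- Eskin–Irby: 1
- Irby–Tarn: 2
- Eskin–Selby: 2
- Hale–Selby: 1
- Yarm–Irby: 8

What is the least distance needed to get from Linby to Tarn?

Running Dijkstra from Linby:
Linby: 0
Jorvik: 5  (via Linby)
Marden: 5  (via Linby)
Eskin: 7  (via Jorvik)
Irby: 8  (via Eskin)
Arlen: 9  (via Jorvik)
Selby: 9  (via Eskin)
Yarm: 9  (via Marden)
Ravel: 10  (via Jorvik)
Tarn: 10  (via Irby)
Shortest route: Linby–Jorvik–Eskin–Irby–Tarn = 10 km.

10 km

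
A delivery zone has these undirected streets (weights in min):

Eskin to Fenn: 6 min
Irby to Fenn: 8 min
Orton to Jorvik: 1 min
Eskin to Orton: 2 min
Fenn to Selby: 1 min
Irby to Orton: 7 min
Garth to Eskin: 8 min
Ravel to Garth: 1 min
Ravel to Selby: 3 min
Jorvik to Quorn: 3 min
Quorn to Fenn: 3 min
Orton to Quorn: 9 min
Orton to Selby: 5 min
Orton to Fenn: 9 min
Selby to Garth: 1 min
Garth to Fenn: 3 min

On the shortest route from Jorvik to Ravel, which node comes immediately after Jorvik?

Orton

Compare a few routes:
Jorvik - Orton - Selby - Ravel: 1+5+3 = 9
Jorvik - Orton - Selby - Garth - Ravel: 1+5+1+1 = 8
Cheapest is Jorvik - Orton - Selby - Garth - Ravel at 8 min.
So from Jorvik the first move is to Orton.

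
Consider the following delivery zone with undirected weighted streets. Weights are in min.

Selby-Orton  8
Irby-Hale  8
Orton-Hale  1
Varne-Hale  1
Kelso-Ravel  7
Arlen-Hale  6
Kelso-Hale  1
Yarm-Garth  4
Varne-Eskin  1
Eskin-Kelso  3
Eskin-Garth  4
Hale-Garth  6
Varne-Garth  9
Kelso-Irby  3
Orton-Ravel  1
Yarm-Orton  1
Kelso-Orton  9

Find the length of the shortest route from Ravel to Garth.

6 min

Enumerating some paths:
Ravel → Orton → Yarm → Garth: 1+1+4 = 6
Ravel → Orton → Hale → Garth: 1+1+6 = 8
Cheapest is Ravel → Orton → Yarm → Garth at 6 min.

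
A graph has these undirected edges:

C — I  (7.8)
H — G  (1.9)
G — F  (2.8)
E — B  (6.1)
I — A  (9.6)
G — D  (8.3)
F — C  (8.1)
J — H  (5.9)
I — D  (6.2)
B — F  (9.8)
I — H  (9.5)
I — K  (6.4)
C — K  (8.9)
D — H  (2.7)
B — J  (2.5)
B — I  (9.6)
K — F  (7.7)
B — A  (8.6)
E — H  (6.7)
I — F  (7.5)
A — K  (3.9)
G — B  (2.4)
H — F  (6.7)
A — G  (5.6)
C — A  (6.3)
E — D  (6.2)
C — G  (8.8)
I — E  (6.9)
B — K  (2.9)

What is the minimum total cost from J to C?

13.7

Enumerating some paths:
J - B - K - C: 2.5+2.9+8.9 = 14.3
J - B - G - C: 2.5+2.4+8.8 = 13.7
The minimum is 13.7 via J - B - G - C.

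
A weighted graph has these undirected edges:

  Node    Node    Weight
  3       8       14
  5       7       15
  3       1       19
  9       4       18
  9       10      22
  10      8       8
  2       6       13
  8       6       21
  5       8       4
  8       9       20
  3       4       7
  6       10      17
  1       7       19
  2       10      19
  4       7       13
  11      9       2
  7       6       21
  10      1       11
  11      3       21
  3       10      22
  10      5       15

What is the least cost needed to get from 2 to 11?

43

Settle nodes by increasing distance from 2:
2: 0
6: 13  (via 2)
10: 19  (via 2)
8: 27  (via 10)
1: 30  (via 10)
5: 31  (via 8)
7: 34  (via 6)
3: 41  (via 10)
9: 41  (via 10)
11: 43  (via 9)
Shortest route: 2–10–9–11 = 43.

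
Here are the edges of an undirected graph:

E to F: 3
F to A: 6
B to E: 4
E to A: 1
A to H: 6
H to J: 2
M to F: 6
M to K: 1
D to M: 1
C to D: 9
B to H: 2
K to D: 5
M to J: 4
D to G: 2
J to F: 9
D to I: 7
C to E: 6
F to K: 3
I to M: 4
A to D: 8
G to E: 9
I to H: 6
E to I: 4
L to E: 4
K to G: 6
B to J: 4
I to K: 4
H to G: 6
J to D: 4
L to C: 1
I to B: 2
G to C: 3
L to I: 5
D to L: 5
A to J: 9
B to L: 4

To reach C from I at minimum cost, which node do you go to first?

Candidate routes:
I → L → C: 5+1 = 6
I → B → L → C: 2+4+1 = 7
Cheapest is I → L → C at 6.
So from I the first move is to L.

L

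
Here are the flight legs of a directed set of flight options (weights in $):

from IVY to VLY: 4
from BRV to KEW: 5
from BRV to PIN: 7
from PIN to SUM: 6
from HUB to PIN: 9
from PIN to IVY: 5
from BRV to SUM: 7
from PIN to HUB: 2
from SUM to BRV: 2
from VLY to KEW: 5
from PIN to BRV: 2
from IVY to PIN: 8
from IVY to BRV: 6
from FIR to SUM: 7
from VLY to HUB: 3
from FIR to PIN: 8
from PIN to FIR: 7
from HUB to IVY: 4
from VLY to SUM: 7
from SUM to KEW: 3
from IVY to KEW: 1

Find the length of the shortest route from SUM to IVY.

Shortest distances from SUM:
SUM: 0
BRV: 2  (via SUM)
KEW: 3  (via SUM)
PIN: 9  (via BRV)
HUB: 11  (via PIN)
IVY: 14  (via PIN)
Shortest route: SUM–BRV–PIN–IVY = $14.

$14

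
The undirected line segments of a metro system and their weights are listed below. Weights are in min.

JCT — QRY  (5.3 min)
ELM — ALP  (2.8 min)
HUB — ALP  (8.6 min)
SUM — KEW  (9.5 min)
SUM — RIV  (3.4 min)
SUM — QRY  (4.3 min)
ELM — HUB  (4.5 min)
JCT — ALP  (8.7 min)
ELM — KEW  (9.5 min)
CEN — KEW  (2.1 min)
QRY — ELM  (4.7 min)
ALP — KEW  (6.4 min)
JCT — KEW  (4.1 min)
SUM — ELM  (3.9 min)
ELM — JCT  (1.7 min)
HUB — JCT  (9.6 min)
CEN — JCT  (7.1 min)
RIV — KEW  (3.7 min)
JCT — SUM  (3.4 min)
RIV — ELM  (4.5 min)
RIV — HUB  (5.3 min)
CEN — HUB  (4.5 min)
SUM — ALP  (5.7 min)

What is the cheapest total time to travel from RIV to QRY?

Enumerating some paths:
RIV - ELM - QRY: 4.5+4.7 = 9.2
RIV - ELM - JCT - QRY: 4.5+1.7+5.3 = 11.5
RIV - SUM - QRY: 3.4+4.3 = 7.7
The minimum is 7.7 min via RIV - SUM - QRY.

7.7 min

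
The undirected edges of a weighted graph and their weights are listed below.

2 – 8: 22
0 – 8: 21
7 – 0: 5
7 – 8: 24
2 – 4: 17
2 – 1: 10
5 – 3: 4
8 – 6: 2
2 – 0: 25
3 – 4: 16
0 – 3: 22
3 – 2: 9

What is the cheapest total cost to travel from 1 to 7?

40

Enumerating some paths:
1–2–8–7: 10+22+24 = 56
1–2–0–7: 10+25+5 = 40
1–2–3–0–7: 10+9+22+5 = 46
Cheapest is 1–2–0–7 at 40.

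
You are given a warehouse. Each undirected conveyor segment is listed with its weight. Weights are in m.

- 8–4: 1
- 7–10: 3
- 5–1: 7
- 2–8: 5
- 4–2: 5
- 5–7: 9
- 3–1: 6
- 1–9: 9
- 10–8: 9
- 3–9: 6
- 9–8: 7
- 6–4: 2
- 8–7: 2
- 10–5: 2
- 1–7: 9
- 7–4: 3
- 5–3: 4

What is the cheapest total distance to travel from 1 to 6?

14 m

Enumerating some paths:
1–7–4–6: 9+3+2 = 14
1–5–10–7–8–4–6: 7+2+3+2+1+2 = 17
1–5–10–7–4–6: 7+2+3+3+2 = 17
The minimum is 14 m via 1–7–4–6.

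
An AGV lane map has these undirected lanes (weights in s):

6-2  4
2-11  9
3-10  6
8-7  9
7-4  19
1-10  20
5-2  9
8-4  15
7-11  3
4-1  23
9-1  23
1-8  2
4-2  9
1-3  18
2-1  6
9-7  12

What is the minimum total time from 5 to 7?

21 s

Enumerating some paths:
5–2–11–7: 9+9+3 = 21
5–2–1–8–7: 9+6+2+9 = 26
Cheapest is 5–2–11–7 at 21 s.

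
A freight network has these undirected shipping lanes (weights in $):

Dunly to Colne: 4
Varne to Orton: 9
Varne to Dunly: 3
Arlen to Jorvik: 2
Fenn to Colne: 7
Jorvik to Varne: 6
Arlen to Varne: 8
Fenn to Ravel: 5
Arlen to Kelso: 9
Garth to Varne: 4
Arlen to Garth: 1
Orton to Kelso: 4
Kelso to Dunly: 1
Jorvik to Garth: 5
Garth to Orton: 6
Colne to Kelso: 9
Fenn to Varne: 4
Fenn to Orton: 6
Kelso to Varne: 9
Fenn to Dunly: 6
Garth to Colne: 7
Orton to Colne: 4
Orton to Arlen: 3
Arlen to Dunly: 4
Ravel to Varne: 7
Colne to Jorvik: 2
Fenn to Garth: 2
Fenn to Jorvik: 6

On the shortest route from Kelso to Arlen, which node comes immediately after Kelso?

Compare a few routes:
Kelso - Dunly - Arlen: 1+4 = 5
Kelso - Orton - Arlen: 4+3 = 7
Cheapest is Kelso - Dunly - Arlen at $5.
So from Kelso the first move is to Dunly.

Dunly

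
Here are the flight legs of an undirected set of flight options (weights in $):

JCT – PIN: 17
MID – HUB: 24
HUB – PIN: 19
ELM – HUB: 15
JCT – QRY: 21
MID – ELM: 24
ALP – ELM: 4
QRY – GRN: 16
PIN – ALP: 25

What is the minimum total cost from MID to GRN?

$97

Running Dijkstra from MID:
MID: 0
HUB: 24  (via MID)
ELM: 24  (via MID)
ALP: 28  (via ELM)
PIN: 43  (via HUB)
JCT: 60  (via PIN)
QRY: 81  (via JCT)
GRN: 97  (via QRY)
Shortest route: MID → HUB → PIN → JCT → QRY → GRN = $97.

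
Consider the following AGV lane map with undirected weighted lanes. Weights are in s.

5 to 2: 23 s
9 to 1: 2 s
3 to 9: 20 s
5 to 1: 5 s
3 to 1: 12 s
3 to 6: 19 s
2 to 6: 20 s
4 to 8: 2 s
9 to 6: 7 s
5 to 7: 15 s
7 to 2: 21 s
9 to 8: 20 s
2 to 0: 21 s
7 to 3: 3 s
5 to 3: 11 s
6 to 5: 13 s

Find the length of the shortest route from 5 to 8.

Compare a few routes:
5–6–9–8: 13+7+20 = 40
5–1–9–8: 5+2+20 = 27
The minimum is 27 s via 5–1–9–8.

27 s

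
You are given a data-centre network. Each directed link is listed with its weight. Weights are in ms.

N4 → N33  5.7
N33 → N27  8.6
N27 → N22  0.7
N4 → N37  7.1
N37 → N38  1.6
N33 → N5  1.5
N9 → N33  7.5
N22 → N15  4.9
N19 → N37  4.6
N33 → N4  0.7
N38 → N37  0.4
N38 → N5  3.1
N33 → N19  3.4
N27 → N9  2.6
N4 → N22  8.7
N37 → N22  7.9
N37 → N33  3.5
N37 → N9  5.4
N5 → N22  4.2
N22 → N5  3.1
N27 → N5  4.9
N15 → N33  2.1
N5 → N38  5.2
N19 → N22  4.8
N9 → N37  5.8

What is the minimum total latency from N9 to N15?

18.1 ms

Shortest distances from N9:
N9: 0
N37: 5.8  (via N9)
N38: 7.4  (via N37)
N33: 7.5  (via N9)
N4: 8.2  (via N33)
N5: 9  (via N33)
N19: 10.9  (via N33)
N22: 13.2  (via N5)
N27: 16.1  (via N33)
N15: 18.1  (via N22)
Shortest route: N9–N33–N5–N22–N15 = 18.1 ms.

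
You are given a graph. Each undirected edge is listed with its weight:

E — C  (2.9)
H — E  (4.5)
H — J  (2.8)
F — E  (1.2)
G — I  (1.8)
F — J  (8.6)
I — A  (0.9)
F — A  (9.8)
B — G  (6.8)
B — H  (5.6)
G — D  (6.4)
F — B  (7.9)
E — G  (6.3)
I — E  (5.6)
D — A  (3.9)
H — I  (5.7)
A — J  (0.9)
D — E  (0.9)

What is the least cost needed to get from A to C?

Candidate routes:
A → D → E → C: 3.9+0.9+2.9 = 7.7
A → I → E → C: 0.9+5.6+2.9 = 9.4
Cheapest is A → D → E → C at 7.7.

7.7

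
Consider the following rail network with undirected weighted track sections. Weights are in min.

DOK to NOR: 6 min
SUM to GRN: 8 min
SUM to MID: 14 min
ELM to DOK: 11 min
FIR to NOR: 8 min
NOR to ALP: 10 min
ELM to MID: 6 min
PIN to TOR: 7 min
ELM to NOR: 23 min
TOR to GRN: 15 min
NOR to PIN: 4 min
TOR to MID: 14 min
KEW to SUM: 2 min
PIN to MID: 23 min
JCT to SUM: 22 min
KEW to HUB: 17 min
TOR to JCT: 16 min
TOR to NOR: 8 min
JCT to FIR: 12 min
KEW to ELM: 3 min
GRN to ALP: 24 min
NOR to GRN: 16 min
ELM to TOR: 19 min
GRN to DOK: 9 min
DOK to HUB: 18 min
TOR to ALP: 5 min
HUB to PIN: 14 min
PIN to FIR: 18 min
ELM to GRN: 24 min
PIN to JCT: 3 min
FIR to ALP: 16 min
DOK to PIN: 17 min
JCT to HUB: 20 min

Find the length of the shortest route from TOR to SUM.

23 min

Enumerating some paths:
TOR - ELM - KEW - SUM: 19+3+2 = 24
TOR - GRN - SUM: 15+8 = 23
Cheapest is TOR - GRN - SUM at 23 min.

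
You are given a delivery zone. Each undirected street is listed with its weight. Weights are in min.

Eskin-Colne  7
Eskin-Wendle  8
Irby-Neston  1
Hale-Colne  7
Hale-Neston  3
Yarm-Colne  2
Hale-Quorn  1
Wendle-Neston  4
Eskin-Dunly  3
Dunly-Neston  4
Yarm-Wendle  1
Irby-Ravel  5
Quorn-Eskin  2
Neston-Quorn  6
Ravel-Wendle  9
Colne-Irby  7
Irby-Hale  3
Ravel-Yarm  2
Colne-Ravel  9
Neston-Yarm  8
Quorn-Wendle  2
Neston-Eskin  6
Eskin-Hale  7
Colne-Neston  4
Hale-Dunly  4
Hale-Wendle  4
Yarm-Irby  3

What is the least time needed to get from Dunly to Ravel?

Enumerating some paths:
Dunly - Hale - Irby - Ravel: 4+3+5 = 12
Dunly - Neston - Wendle - Yarm - Ravel: 4+4+1+2 = 11
Dunly - Hale - Wendle - Yarm - Ravel: 4+4+1+2 = 11
Dunly - Neston - Irby - Ravel: 4+1+5 = 10
The minimum is 10 min via Dunly - Neston - Irby - Ravel.

10 min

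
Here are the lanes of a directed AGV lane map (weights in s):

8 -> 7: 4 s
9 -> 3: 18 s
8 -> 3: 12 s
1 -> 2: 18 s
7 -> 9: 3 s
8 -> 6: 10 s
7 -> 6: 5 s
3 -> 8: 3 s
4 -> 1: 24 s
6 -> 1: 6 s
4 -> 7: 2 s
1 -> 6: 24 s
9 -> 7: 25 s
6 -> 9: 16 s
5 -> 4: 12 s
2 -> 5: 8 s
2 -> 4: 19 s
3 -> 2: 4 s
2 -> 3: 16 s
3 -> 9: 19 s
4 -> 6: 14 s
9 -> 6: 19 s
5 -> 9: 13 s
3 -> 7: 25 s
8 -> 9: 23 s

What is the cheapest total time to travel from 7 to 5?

Running Dijkstra from 7:
7: 0
9: 3  (via 7)
6: 5  (via 7)
1: 11  (via 6)
3: 21  (via 9)
8: 24  (via 3)
2: 25  (via 3)
5: 33  (via 2)
Shortest route: 7 → 9 → 3 → 2 → 5 = 33 s.

33 s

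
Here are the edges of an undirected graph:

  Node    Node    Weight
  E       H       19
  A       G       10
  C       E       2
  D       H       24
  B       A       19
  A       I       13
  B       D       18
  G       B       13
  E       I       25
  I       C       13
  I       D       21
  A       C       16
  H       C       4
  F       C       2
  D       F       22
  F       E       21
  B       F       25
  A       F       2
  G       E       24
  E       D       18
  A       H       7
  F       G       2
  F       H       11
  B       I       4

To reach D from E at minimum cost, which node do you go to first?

Enumerating some paths:
E–D: 18 = 18
E–C–F–D: 2+2+22 = 26
E–C–H–D: 2+4+24 = 30
E–C–I–D: 2+13+21 = 36
The minimum is 18 via E–D.
So from E the first move is to D.

D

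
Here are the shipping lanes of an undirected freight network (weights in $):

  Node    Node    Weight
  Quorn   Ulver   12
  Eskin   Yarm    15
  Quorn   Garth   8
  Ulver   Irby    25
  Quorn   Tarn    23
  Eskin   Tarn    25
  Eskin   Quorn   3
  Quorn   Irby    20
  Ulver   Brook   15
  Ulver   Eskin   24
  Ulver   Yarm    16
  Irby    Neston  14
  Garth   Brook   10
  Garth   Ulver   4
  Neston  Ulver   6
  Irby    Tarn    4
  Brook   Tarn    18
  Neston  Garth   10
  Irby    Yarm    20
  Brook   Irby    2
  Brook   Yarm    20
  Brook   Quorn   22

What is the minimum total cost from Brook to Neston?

$16

Compare a few routes:
Brook–Irby–Neston: 2+14 = 16
Brook–Garth–Neston: 10+10 = 20
The minimum is $16 via Brook–Irby–Neston.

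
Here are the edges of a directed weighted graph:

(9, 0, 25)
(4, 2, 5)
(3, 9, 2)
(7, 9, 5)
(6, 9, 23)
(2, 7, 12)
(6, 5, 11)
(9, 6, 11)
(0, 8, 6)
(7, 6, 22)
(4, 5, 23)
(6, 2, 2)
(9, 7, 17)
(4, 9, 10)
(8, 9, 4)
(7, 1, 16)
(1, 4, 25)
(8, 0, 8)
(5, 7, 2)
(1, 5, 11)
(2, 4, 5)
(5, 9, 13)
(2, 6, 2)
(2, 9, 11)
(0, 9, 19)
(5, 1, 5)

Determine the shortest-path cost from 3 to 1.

29

Compare a few routes:
3–9–6–5–7–1: 2+11+11+2+16 = 42
3–9–6–5–1: 2+11+11+5 = 29
3–9–7–1: 2+17+16 = 35
Cheapest is 3–9–6–5–1 at 29.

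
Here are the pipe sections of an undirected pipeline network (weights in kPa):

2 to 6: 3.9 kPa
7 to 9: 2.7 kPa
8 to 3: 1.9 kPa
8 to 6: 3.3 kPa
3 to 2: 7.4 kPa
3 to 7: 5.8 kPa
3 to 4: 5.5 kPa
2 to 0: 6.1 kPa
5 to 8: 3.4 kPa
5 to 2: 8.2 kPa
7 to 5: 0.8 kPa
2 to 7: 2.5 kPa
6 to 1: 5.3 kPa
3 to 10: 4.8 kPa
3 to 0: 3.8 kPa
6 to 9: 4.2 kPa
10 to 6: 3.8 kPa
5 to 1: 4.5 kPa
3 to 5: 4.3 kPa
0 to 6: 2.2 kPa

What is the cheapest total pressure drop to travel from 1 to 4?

14.3 kPa

Settle nodes by increasing distance from 1:
1: 0
5: 4.5  (via 1)
6: 5.3  (via 1)
7: 5.3  (via 5)
0: 7.5  (via 6)
2: 7.8  (via 7)
8: 7.9  (via 5)
9: 8  (via 7)
3: 8.8  (via 5)
10: 9.1  (via 6)
4: 14.3  (via 3)
Shortest route: 1 → 5 → 3 → 4 = 14.3 kPa.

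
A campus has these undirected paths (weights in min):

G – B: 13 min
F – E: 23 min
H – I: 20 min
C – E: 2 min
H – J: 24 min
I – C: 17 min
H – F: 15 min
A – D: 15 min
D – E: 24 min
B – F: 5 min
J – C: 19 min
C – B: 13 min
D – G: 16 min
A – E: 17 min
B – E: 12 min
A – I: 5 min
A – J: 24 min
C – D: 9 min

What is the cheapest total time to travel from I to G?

36 min

Shortest distances from I:
I: 0
A: 5  (via I)
C: 17  (via I)
E: 19  (via C)
D: 20  (via A)
H: 20  (via I)
J: 29  (via A)
B: 30  (via C)
F: 35  (via H)
G: 36  (via D)
Shortest route: I–A–D–G = 36 min.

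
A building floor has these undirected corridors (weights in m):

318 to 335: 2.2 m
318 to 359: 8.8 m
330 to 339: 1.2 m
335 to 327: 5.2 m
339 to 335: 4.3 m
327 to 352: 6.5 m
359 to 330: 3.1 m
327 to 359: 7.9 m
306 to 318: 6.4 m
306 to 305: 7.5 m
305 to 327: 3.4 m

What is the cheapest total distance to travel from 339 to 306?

Running Dijkstra from 339:
339: 0
330: 1.2  (via 339)
335: 4.3  (via 339)
359: 4.3  (via 330)
318: 6.5  (via 335)
327: 9.5  (via 335)
305: 12.9  (via 327)
306: 12.9  (via 318)
Shortest route: 339 → 335 → 318 → 306 = 12.9 m.

12.9 m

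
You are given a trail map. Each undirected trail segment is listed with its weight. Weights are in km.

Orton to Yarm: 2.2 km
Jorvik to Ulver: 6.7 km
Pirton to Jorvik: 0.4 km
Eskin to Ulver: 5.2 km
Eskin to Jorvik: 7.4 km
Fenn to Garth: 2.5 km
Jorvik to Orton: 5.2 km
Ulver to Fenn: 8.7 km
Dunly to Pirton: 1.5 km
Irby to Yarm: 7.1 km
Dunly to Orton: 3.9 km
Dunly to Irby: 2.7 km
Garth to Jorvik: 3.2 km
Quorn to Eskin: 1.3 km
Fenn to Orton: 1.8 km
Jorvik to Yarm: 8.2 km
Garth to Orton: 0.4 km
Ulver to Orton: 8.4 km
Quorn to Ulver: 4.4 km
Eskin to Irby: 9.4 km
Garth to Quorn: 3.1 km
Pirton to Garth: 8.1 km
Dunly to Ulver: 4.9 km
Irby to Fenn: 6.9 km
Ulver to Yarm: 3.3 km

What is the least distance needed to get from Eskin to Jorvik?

Candidate routes:
Eskin - Quorn - Garth - Jorvik: 1.3+3.1+3.2 = 7.6
Eskin - Quorn - Garth - Orton - Jorvik: 1.3+3.1+0.4+5.2 = 10
Eskin - Jorvik: 7.4 = 7.4
The minimum is 7.4 km via Eskin - Jorvik.

7.4 km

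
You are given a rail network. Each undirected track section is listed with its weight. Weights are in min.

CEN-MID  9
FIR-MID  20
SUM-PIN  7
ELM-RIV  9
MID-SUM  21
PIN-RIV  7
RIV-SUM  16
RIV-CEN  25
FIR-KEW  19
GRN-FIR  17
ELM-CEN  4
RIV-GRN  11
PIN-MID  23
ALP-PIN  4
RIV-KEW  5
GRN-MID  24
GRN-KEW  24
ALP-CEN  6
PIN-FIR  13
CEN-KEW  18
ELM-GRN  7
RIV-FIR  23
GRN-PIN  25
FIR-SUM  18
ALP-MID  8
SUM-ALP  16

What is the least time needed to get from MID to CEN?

9 min

Compare a few routes:
MID → CEN: 9 = 9
MID → ALP → CEN: 8+6 = 14
The minimum is 9 min via MID → CEN.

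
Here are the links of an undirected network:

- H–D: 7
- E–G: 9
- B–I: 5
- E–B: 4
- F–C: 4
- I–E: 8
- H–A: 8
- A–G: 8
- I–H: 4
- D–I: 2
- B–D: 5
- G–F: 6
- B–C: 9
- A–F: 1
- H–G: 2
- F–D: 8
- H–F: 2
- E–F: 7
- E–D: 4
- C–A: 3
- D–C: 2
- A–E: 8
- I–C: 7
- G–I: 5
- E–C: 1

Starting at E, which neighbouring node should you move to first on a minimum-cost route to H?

Enumerating some paths:
E - C - F - H: 1+4+2 = 7
E - C - D - H: 1+2+7 = 10
E - F - H: 7+2 = 9
E - C - D - I - H: 1+2+2+4 = 9
Cheapest is E - C - F - H at 7.
So from E the first move is to C.

C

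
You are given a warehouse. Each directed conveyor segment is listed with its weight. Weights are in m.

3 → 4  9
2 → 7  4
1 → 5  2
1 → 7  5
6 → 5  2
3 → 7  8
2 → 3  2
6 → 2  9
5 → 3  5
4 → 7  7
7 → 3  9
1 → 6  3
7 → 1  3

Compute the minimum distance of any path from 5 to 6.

19 m

Shortest distances from 5:
5: 0
3: 5  (via 5)
7: 13  (via 3)
4: 14  (via 3)
1: 16  (via 7)
6: 19  (via 1)
Shortest route: 5–3–7–1–6 = 19 m.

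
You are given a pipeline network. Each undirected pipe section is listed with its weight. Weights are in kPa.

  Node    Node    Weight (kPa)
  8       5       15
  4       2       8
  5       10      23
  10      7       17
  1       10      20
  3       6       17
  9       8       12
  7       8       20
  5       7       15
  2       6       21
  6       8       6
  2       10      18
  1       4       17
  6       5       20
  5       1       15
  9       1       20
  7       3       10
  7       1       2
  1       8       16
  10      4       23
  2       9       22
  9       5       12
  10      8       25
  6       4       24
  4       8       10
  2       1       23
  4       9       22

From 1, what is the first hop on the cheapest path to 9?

Enumerating some paths:
1 → 9: 20 = 20
1 → 5 → 9: 15+12 = 27
The minimum is 20 kPa via 1 → 9.
So from 1 the first move is to 9.

9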